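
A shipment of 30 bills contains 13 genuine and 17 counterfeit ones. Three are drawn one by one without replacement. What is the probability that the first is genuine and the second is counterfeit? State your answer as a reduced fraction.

221/870

Multiply the conditional probabilities at each draw: 13/30 · 17/29 = 221/870.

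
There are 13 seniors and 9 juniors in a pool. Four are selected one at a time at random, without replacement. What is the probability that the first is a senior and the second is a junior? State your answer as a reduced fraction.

39/154

Multiply the conditional probabilities at each draw: 13/22 · 9/21 = 117/462 = 39/154.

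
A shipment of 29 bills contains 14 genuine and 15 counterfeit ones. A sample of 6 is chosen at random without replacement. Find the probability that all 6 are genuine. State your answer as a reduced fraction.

11/1740

There are C(29,6) = 475020 possible selections.
Selections with all genuine: C(14,6) = 3003.
Probability = 3003/475020 = 11/1740.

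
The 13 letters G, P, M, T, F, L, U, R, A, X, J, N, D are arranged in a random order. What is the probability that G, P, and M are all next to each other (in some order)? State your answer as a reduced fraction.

1/26

There are 13! = 6227020800 arrangements.
Treat the three as one block: 11! placements × 3! orders within the block = 39916800·6 = 239500800.
Probability = 239500800/6227020800 = 1/26.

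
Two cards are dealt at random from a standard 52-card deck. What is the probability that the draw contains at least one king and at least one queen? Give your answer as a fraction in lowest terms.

8/663

There are C(52,2) = 1326 possible draws.
By inclusion-exclusion on the complements, draws missing all kings or all queens: C(48,2) + C(48,2) − C(44,2) = 1128 + 1128 − 946 = 1310.
So draws with at least one of each: 1326 − 1310 = 16, probability 16/1326 = 8/663.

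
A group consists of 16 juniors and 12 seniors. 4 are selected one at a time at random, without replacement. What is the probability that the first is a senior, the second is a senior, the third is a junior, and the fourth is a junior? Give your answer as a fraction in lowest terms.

88/1365

Multiply the conditional probabilities at each draw: 12/28 · 11/27 · 16/26 · 15/25 = 31680/491400 = 88/1365.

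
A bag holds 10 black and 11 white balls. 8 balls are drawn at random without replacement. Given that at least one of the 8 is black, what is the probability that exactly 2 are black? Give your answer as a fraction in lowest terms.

1386/13555

Work in counts. Selections with at least one black: C(21,8) − C(11,8) = 203490 − 165 = 203325.
Of those, selections where exactly 2 are black: C(10,2)·C(11,6) = 45·462 = 20790.
Conditional probability = 20790/203325 = 1386/13555.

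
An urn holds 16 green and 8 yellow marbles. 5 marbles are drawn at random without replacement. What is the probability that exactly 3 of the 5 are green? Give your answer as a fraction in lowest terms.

280/759

There are C(24,5) = 42504 ways to choose 5 from 24.
Selections with exactly 3 green: choose 3 of the 16 green and 2 of the 8 yellow, C(16,3)·C(8,2) = 560·28 = 15680.
Probability = 15680/42504 = 280/759.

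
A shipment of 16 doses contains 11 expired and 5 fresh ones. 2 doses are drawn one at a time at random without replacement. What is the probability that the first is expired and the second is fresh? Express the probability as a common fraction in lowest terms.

11/48

Multiply the conditional probabilities at each draw: 11/16 · 5/15 = 55/240 = 11/48.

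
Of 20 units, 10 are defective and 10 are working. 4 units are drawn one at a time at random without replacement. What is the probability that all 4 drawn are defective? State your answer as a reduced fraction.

Multiply the conditional probabilities at each draw: 10/20 · 9/19 · 8/18 · 7/17 = 5040/116280 = 14/323.

14/323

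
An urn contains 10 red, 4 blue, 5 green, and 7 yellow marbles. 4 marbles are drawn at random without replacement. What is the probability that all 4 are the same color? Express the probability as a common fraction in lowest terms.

251/14950

There are C(26,4) = 14950 ways to draw 4 marbles.
All same color: C(10,4) + C(4,4) + C(5,4) + C(7,4) = 210 + 1 + 5 + 35 = 251.
Probability = 251/14950.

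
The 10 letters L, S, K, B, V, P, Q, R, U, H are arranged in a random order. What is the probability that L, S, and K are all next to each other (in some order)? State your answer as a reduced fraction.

1/15

There are 10! = 3628800 arrangements.
Treat the three as one block: 8! placements × 3! orders within the block = 40320·6 = 241920.
Probability = 241920/3628800 = 1/15.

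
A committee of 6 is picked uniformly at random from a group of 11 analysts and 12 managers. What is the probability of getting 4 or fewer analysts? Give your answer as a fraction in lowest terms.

There are C(23,6) = 100947 ways to choose the 6.
Count the complement (more than 4 analysts): C(11,5)·C(12,1) + C(11,6)·C(12,0) = 5544 + 462 = 6006.
Probability = 1 − 6006/100947 = 94941/100947 = 411/437.

411/437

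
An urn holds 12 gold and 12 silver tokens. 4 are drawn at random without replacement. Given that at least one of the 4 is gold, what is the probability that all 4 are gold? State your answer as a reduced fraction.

Work in counts. Selections with at least one gold: C(24,4) − C(12,4) = 10626 − 495 = 10131.
Of those, selections where all 4 are gold: C(12,4) = 495.
Conditional probability = 495/10131 = 15/307.

15/307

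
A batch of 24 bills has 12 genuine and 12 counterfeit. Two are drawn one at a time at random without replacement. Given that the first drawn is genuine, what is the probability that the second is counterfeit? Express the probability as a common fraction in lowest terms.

After removing one genuine, 23 remain: 11 genuine and 12 counterfeit.
So the probability the next is counterfeit is 12/23.

12/23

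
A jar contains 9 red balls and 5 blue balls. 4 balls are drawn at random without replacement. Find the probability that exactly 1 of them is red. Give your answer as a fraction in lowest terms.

Total number of selections: C(14,4) = 1001.
Selections with exactly 1 red: choose 1 of the 9 red and 3 of the 5 blue, C(9,1)·C(5,3) = 9·10 = 90.
Probability = 90/1001.

90/1001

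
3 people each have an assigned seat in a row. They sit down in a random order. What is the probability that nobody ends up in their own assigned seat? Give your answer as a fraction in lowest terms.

1/3

There are 3! = 6 seatings.
By inclusion-exclusion, seatings with no fixed points: C(3,0)·3! − C(3,1)·2! + C(3,2)·1! − C(3,3)·0! = 2.
Probability = 2/6 = 1/3.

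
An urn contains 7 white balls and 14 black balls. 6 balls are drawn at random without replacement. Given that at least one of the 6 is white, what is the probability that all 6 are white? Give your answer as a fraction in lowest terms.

1/7323

Work in counts. Selections with at least one white: C(21,6) − C(14,6) = 54264 − 3003 = 51261.
Of those, selections where all 6 are white: C(7,6) = 7.
Conditional probability = 7/51261 = 1/7323.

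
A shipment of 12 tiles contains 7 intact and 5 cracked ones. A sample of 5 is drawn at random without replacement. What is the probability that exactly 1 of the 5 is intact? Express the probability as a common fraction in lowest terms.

There are C(12,5) = 792 ways to choose 5 from 12.
Selections with exactly 1 intact: choose 1 of the 7 intact and 4 of the 5 cracked, C(7,1)·C(5,4) = 7·5 = 35.
Probability = 35/792.

35/792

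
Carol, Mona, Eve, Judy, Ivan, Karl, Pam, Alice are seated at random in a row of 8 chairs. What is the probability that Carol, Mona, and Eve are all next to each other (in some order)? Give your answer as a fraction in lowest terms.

3/28

There are 8! = 40320 arrangements.
Treat the three as one block: 6! placements × 3! orders within the block = 720·6 = 4320.
Probability = 4320/40320 = 3/28.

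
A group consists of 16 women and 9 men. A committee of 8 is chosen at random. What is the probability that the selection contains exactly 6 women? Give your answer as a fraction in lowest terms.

The sample space is all 8-subsets of the 25: C(25,8) = 1081575.
Selections with exactly 6 women: choose 6 of the 16 women and 2 of the 9 men, C(16,6)·C(9,2) = 8008·36 = 288288.
Probability = 288288/1081575 = 2912/10925.

2912/10925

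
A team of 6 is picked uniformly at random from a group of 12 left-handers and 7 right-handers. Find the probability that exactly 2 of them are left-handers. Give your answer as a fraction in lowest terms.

Total number of selections: C(19,6) = 27132.
Selections with exactly 2 left-handers: choose 2 of the 12 left-handers and 4 of the 7 right-handers, C(12,2)·C(7,4) = 66·35 = 2310.
Probability = 2310/27132 = 55/646.

55/646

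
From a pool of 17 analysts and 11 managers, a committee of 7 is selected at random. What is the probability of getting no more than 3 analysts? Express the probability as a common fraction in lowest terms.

There are C(28,7) = 1184040 ways to choose the 7.
Favorable selections (no more than 3 analysts): C(17,0)·C(11,7) + C(17,1)·C(11,6) + C(17,2)·C(11,5) + C(17,3)·C(11,4) = 330 + 7854 + 62832 + 224400 = 295416.
Probability = 295416/1184040 = 373/1495.

373/1495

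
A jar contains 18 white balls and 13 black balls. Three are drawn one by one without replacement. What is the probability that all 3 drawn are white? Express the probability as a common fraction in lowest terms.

816/4495

Multiply the conditional probabilities at each draw: 18/31 · 17/30 · 16/29 = 4896/26970 = 816/4495.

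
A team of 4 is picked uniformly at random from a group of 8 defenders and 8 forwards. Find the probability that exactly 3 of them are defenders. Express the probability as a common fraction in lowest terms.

The sample space is all 4-subsets of the 16: C(16,4) = 1820.
Selections with exactly 3 defenders: choose 3 of the 8 defenders and 1 of the 8 forwards, C(8,3)·C(8,1) = 56·8 = 448.
Probability = 448/1820 = 16/65.

16/65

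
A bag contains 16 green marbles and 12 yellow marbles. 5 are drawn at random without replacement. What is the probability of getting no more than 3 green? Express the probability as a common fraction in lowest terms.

Total selections: C(28,5) = 98280.
Count the complement (more than 3 green): C(16,4)·C(12,1) + C(16,5)·C(12,0) = 21840 + 4368 = 26208.
Probability = 1 − 26208/98280 = 72072/98280 = 11/15.

11/15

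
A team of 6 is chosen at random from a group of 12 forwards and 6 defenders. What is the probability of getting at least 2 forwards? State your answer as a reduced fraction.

Total selections: C(18,6) = 18564.
Count the complement (fewer than 2 forwards): C(12,0)·C(6,6) + C(12,1)·C(6,5) = 1 + 72 = 73.
Probability = 1 − 73/18564 = 18491/18564.

18491/18564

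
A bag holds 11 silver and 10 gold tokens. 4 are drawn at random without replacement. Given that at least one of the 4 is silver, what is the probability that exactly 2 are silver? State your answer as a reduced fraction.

Work in counts. Selections with at least one silver: C(21,4) − C(10,4) = 5985 − 210 = 5775.
Of those, selections where exactly 2 are silver: C(11,2)·C(10,2) = 55·45 = 2475.
Conditional probability = 2475/5775 = 3/7.

3/7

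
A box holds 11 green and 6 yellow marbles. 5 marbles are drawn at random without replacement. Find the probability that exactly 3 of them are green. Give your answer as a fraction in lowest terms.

2475/6188

There are C(17,5) = 6188 ways to choose 5 from 17.
Selections with exactly 3 green: choose 3 of the 11 green and 2 of the 6 yellow, C(11,3)·C(6,2) = 165·15 = 2475.
Probability = 2475/6188.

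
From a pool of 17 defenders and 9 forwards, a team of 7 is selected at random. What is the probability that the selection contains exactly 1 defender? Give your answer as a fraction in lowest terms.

There are C(26,7) = 657800 ways to choose 7 from 26.
Selections with exactly 1 defender: choose 1 of the 17 defenders and 6 of the 9 forwards, C(17,1)·C(9,6) = 17·84 = 1428.
Probability = 1428/657800 = 357/164450.

357/164450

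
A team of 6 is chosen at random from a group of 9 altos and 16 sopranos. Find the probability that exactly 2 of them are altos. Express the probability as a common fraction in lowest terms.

Total number of selections: C(25,6) = 177100.
Selections with exactly 2 altos: choose 2 of the 9 altos and 4 of the 16 sopranos, C(9,2)·C(16,4) = 36·1820 = 65520.
Probability = 65520/177100 = 468/1265.

468/1265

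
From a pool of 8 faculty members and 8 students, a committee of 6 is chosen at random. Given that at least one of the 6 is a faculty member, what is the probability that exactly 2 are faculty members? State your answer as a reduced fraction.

Work in counts. Selections with at least one faculty member: C(16,6) − C(8,6) = 8008 − 28 = 7980.
Of those, selections where exactly 2 are faculty members: C(8,2)·C(8,4) = 28·70 = 1960.
Conditional probability = 1960/7980 = 14/57.

14/57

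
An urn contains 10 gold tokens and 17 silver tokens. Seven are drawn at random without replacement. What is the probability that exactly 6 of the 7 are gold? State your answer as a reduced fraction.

119/29601

Total number of selections: C(27,7) = 888030.
Selections with exactly 6 gold: choose 6 of the 10 gold and 1 of the 17 silver, C(10,6)·C(17,1) = 210·17 = 3570.
Probability = 3570/888030 = 119/29601.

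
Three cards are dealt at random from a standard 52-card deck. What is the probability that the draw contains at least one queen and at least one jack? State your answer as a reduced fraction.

188/5525

There are C(52,3) = 22100 possible draws.
By inclusion-exclusion on the complements, draws missing all queens or all jacks: C(48,3) + C(48,3) − C(44,3) = 17296 + 17296 − 13244 = 21348.
So draws with at least one of each: 22100 − 21348 = 752, probability 752/22100 = 188/5525.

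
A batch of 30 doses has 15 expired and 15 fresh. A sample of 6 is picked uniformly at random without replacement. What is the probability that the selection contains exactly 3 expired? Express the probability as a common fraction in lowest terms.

91/261

The sample space is all 6-subsets of the 30: C(30,6) = 593775.
Selections with exactly 3 expired: choose 3 of the 15 expired and 3 of the 15 fresh, C(15,3)·C(15,3) = 455·455 = 207025.
Probability = 207025/593775 = 91/261.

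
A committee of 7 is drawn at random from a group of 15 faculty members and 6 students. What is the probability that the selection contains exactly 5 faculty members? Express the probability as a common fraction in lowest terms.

1001/2584

The sample space is all 7-subsets of the 21: C(21,7) = 116280.
Selections with exactly 5 faculty members: choose 5 of the 15 faculty members and 2 of the 6 students, C(15,5)·C(6,2) = 3003·15 = 45045.
Probability = 45045/116280 = 1001/2584.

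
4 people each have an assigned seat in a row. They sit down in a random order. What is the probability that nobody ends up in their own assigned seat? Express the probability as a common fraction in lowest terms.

There are 4! = 24 seatings.
By inclusion-exclusion, seatings with no fixed points: C(4,0)·4! − C(4,1)·3! + C(4,2)·2! − C(4,3)·1! + C(4,4)·0! = 9.
Probability = 9/24 = 3/8.

3/8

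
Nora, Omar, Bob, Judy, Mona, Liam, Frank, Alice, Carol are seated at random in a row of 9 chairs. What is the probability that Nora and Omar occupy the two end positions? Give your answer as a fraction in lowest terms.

There are 9! = 362880 arrangements.
Place Nora and Omar at the ends in 2 ways, arrange the remaining 7 in 7! = 5040 ways: 2·5040 = 10080.
Probability = 10080/362880 = 1/36.

1/36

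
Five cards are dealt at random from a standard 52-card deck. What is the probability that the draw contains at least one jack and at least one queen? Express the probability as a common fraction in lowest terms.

6509/64974

There are C(52,5) = 2598960 possible draws.
By inclusion-exclusion on the complements, draws missing all jacks or all queens: C(48,5) + C(48,5) − C(44,5) = 1712304 + 1712304 − 1086008 = 2338600.
So draws with at least one of each: 2598960 − 2338600 = 260360, probability 260360/2598960 = 6509/64974.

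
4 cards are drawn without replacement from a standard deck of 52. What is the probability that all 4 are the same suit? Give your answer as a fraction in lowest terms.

There are C(52,4) = 270725 possible 4-card hands.
Hands of one suit: 4 suits × C(13,4) = 4·715 = 2860.
Probability = 2860/270725 = 44/4165.

44/4165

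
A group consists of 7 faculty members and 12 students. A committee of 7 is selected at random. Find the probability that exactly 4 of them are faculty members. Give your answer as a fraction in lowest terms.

Total number of selections: C(19,7) = 50388.
Selections with exactly 4 faculty members: choose 4 of the 7 faculty members and 3 of the 12 students, C(7,4)·C(12,3) = 35·220 = 7700.
Probability = 7700/50388 = 1925/12597.

1925/12597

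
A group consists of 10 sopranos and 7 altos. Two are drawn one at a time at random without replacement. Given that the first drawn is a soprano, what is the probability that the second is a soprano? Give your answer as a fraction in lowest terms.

After removing one soprano, 16 remain: 9 sopranos and 7 altos.
So the probability the next is a soprano is 9/16.

9/16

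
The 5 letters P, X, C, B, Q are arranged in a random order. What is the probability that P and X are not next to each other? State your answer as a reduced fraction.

3/5

There are 5! = 120 arrangements.
Arrangements with P and X adjacent: 2·4! = 48.
So not adjacent: 120 − 48 = 72, probability 72/120 = 3/5.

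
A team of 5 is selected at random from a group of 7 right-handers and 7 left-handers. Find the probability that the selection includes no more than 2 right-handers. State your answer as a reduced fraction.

1/2

Total selections: C(14,5) = 2002.
Favorable selections (no more than 2 right-handers): C(7,0)·C(7,5) + C(7,1)·C(7,4) + C(7,2)·C(7,3) = 21 + 245 + 735 = 1001.
Probability = 1001/2002 = 1/2.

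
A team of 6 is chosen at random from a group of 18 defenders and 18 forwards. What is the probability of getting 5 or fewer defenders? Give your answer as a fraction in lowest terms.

There are C(36,6) = 1947792 ways to choose the 6.
Favorable selections (5 or fewer defenders): C(18,0)·C(18,6) + C(18,1)·C(18,5) + C(18,2)·C(18,4) + C(18,3)·C(18,3) + C(18,4)·C(18,2) + C(18,5)·C(18,1) = 18564 + 154224 + 468180 + 665856 + 468180 + 154224 = 1929228.
Probability = 1929228/1947792 = 1351/1364.

1351/1364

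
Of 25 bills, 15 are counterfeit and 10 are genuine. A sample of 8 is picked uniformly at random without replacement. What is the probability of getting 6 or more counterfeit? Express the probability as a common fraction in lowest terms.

Total selections: C(25,8) = 1081575.
Favorable selections (6 or more counterfeit): C(15,6)·C(10,2) + C(15,7)·C(10,1) + C(15,8)·C(10,0) = 225225 + 64350 + 6435 = 296010.
Probability = 296010/1081575 = 26/95.

26/95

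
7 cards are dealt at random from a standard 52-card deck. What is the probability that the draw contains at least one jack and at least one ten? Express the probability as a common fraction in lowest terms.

3105873/16723070

There are C(52,7) = 133784560 possible draws.
By inclusion-exclusion on the complements, draws missing all jacks or all tens: C(48,7) + C(48,7) − C(44,7) = 73629072 + 73629072 − 38320568 = 108937576.
So draws with at least one of each: 133784560 − 108937576 = 24846984, probability 24846984/133784560 = 3105873/16723070.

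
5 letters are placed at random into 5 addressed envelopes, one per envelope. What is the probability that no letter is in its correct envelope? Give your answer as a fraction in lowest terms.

There are 5! = 120 assignments.
By inclusion-exclusion, assignments with no fixed points: C(5,0)·5! − C(5,1)·4! + C(5,2)·3! − C(5,3)·2! + C(5,4)·1! − C(5,5)·0! = 44.
Probability = 44/120 = 11/30.

11/30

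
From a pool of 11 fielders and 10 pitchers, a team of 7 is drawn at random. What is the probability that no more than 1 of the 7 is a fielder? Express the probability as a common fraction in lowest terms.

27/1292

Total selections: C(21,7) = 116280.
Favorable selections (no more than 1 fielder): C(11,0)·C(10,7) + C(11,1)·C(10,6) = 120 + 2310 = 2430.
Probability = 2430/116280 = 27/1292.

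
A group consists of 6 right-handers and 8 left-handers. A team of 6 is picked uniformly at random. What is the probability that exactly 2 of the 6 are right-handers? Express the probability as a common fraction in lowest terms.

Total number of selections: C(14,6) = 3003.
Selections with exactly 2 right-handers: choose 2 of the 6 right-handers and 4 of the 8 left-handers, C(6,2)·C(8,4) = 15·70 = 1050.
Probability = 1050/3003 = 50/143.

50/143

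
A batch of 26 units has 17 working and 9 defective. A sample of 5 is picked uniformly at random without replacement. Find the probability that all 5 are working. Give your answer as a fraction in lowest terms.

119/1265

There are C(26,5) = 65780 possible selections.
Selections with all working: C(17,5) = 6188.
Probability = 6188/65780 = 119/1265.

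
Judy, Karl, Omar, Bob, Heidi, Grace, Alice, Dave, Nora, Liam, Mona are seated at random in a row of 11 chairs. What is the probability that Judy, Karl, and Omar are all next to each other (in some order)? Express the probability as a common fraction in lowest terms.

3/55

There are 11! = 39916800 arrangements.
Treat the three as one block: 9! placements × 3! orders within the block = 362880·6 = 2177280.
Probability = 2177280/39916800 = 3/55.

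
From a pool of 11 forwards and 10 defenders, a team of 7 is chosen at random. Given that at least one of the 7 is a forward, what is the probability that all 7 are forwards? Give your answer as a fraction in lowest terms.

Work in counts. Selections with at least one forward: C(21,7) − C(10,7) = 116280 − 120 = 116160.
Of those, selections where all 7 are forwards: C(11,7) = 330.
Conditional probability = 330/116160 = 1/352.

1/352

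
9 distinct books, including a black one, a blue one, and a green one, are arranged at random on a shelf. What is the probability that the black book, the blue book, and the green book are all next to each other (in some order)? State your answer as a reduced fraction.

1/12

There are 9! = 362880 arrangements.
Treat the three as one block: 7! placements × 3! orders within the block = 5040·6 = 30240.
Probability = 30240/362880 = 1/12.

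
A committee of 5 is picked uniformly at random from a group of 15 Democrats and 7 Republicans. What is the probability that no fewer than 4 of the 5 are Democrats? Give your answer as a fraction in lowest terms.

There are C(22,5) = 26334 ways to choose the 5.
Favorable selections (no fewer than 4 Democrats): C(15,4)·C(7,1) + C(15,5)·C(7,0) = 9555 + 3003 = 12558.
Probability = 12558/26334 = 299/627.

299/627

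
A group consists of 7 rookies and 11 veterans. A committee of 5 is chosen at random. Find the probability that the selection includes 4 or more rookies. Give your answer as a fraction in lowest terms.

29/612

Total selections: C(18,5) = 8568.
Favorable selections (4 or more rookies): C(7,4)·C(11,1) + C(7,5)·C(11,0) = 385 + 21 = 406.
Probability = 406/8568 = 29/612.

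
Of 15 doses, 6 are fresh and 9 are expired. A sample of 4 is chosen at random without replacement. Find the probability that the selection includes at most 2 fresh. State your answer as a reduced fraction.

There are C(15,4) = 1365 ways to choose the 4.
Count the complement (more than 2 fresh): C(6,3)·C(9,1) + C(6,4)·C(9,0) = 180 + 15 = 195.
Probability = 1 − 195/1365 = 1170/1365 = 6/7.

6/7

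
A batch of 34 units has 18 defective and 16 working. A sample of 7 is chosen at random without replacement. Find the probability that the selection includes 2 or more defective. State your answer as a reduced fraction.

873/899

There are C(34,7) = 5379616 ways to choose the 7.
Count the complement (fewer than 2 defective): C(18,0)·C(16,7) + C(18,1)·C(16,6) = 11440 + 144144 = 155584.
Probability = 1 − 155584/5379616 = 5224032/5379616 = 873/899.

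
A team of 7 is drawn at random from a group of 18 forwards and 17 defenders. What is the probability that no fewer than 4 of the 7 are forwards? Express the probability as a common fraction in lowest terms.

There are C(35,7) = 6724520 ways to choose the 7.
Favorable selections (no fewer than 4 forwards): C(18,4)·C(17,3) + C(18,5)·C(17,2) + C(18,6)·C(17,1) + C(18,7)·C(17,0) = 2080800 + 1165248 + 315588 + 31824 = 3593460.
Probability = 3593460/6724520 = 10569/19778.

10569/19778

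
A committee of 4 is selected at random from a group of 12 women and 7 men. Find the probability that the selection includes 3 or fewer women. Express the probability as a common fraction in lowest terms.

There are C(19,4) = 3876 ways to choose the 4.
The complement is exactly 4 women: C(12,4)·C(7,0) = 495.
Probability = 1 − 495/3876 = 3381/3876 = 1127/1292.

1127/1292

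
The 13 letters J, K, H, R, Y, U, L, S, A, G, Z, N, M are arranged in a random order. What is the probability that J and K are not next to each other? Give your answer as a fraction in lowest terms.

There are 13! = 6227020800 arrangements.
Arrangements with J and K adjacent: 2·12! = 958003200.
So not adjacent: 6227020800 − 958003200 = 5269017600, probability 5269017600/6227020800 = 11/13.

11/13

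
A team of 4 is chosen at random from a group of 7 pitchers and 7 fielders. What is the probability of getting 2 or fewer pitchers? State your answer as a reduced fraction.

103/143

Total selections: C(14,4) = 1001.
Count the complement (more than 2 pitchers): C(7,3)·C(7,1) + C(7,4)·C(7,0) = 245 + 35 = 280.
Probability = 1 − 280/1001 = 721/1001 = 103/143.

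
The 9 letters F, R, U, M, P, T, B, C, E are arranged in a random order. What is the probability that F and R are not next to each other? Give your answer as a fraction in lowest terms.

There are 9! = 362880 arrangements.
Arrangements with F and R adjacent: 2·8! = 80640.
So not adjacent: 362880 − 80640 = 282240, probability 282240/362880 = 7/9.

7/9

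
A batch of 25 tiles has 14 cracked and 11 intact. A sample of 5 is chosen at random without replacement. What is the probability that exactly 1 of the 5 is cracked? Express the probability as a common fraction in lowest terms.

2/23

There are C(25,5) = 53130 ways to choose 5 from 25.
Selections with exactly 1 cracked: choose 1 of the 14 cracked and 4 of the 11 intact, C(14,1)·C(11,4) = 14·330 = 4620.
Probability = 4620/53130 = 2/23.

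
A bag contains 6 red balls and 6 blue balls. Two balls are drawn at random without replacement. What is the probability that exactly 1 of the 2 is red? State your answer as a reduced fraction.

6/11

The sample space is all 2-subsets of the 12: C(12,2) = 66.
Selections with exactly 1 red: choose 1 of the 6 red and 1 of the 6 blue, C(6,1)·C(6,1) = 6·6 = 36.
Probability = 36/66 = 6/11.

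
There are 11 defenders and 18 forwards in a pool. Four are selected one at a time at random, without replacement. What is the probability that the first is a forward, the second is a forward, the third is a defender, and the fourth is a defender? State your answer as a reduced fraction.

935/15834

Multiply the conditional probabilities at each draw: 18/29 · 17/28 · 11/27 · 10/26 = 33660/570024 = 935/15834.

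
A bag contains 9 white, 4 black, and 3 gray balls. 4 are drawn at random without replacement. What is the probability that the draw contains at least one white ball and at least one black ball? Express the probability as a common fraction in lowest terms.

129/182

There are C(16,4) = 1820 possible draws.
By inclusion-exclusion on the complements, draws missing all white or all black: C(7,4) + C(12,4) − C(3,4) = 35 + 495 − 0 = 530.
So draws with at least one of each: 1820 − 530 = 1290, probability 1290/1820 = 129/182.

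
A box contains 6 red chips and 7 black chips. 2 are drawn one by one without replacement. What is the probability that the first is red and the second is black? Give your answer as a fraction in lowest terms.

7/26

Multiply the conditional probabilities at each draw: 6/13 · 7/12 = 42/156 = 7/26.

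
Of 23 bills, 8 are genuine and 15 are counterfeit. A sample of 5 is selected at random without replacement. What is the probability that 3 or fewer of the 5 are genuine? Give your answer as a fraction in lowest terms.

There are C(23,5) = 33649 ways to choose the 5.
Favorable selections (3 or fewer genuine): C(8,0)·C(15,5) + C(8,1)·C(15,4) + C(8,2)·C(15,3) + C(8,3)·C(15,2) = 3003 + 10920 + 12740 + 5880 = 32543.
Probability = 32543/33649 = 4649/4807.

4649/4807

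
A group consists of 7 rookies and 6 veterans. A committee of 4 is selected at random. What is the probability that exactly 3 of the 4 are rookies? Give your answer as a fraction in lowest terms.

There are C(13,4) = 715 ways to choose 4 from 13.
Selections with exactly 3 rookies: choose 3 of the 7 rookies and 1 of the 6 veterans, C(7,3)·C(6,1) = 35·6 = 210.
Probability = 210/715 = 42/143.

42/143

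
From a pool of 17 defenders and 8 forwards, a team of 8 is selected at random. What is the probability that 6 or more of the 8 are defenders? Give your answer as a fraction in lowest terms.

There are C(25,8) = 1081575 ways to choose the 8.
Favorable selections (6 or more defenders): C(17,6)·C(8,2) + C(17,7)·C(8,1) + C(17,8)·C(8,0) = 346528 + 155584 + 24310 = 526422.
Probability = 526422/1081575 = 175474/360525.

175474/360525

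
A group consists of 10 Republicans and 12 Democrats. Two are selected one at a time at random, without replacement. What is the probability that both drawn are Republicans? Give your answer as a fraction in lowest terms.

15/77

Multiply the conditional probabilities at each draw: 10/22 · 9/21 = 90/462 = 15/77.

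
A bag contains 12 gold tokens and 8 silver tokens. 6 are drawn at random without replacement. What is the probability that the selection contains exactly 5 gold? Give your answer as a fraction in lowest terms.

There are C(20,6) = 38760 ways to choose 6 from 20.
Selections with exactly 5 gold: choose 5 of the 12 gold and 1 of the 8 silver, C(12,5)·C(8,1) = 792·8 = 6336.
Probability = 6336/38760 = 264/1615.

264/1615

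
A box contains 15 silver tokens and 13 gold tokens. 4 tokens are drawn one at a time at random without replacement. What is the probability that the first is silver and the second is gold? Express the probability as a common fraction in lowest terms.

Multiply the conditional probabilities at each draw: 15/28 · 13/27 = 195/756 = 65/252.

65/252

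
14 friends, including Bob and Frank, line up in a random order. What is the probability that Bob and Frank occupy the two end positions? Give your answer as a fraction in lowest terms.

There are 14! = 87178291200 arrangements.
Place Bob and Frank at the ends in 2 ways, arrange the remaining 12 in 12! = 479001600 ways: 2·479001600 = 958003200.
Probability = 958003200/87178291200 = 1/91.

1/91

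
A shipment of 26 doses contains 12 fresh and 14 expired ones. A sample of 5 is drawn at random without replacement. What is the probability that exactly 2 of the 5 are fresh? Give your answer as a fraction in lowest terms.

42/115

Total number of selections: C(26,5) = 65780.
Selections with exactly 2 fresh: choose 2 of the 12 fresh and 3 of the 14 expired, C(12,2)·C(14,3) = 66·364 = 24024.
Probability = 24024/65780 = 42/115.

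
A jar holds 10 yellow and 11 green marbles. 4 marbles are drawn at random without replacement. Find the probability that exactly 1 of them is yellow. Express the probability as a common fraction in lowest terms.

There are C(21,4) = 5985 ways to choose 4 from 21.
Selections with exactly 1 yellow: choose 1 of the 10 yellow and 3 of the 11 green, C(10,1)·C(11,3) = 10·165 = 1650.
Probability = 1650/5985 = 110/399.

110/399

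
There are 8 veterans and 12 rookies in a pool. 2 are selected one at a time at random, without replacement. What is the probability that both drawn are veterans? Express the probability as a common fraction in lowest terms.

14/95

Multiply the conditional probabilities at each draw: 8/20 · 7/19 = 56/380 = 14/95.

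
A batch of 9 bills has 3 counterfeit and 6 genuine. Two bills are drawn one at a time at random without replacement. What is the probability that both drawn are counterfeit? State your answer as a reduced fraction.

1/12

Multiply the conditional probabilities at each draw: 3/9 · 2/8 = 6/72 = 1/12.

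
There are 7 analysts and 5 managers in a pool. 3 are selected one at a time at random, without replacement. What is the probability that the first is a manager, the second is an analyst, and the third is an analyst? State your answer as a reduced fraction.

Multiply the conditional probabilities at each draw: 5/12 · 7/11 · 6/10 = 210/1320 = 7/44.

7/44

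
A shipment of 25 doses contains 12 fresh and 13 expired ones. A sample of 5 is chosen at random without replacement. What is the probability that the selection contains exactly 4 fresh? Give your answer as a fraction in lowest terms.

39/322

Total number of selections: C(25,5) = 53130.
Selections with exactly 4 fresh: choose 4 of the 12 fresh and 1 of the 13 expired, C(12,4)·C(13,1) = 495·13 = 6435.
Probability = 6435/53130 = 39/322.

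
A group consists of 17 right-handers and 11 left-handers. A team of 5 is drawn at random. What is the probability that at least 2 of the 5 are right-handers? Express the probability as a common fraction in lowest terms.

3842/4095

There are C(28,5) = 98280 ways to choose the 5.
Favorable selections (at least 2 right-handers): C(17,2)·C(11,3) + C(17,3)·C(11,2) + C(17,4)·C(11,1) + C(17,5)·C(11,0) = 22440 + 37400 + 26180 + 6188 = 92208.
Probability = 92208/98280 = 3842/4095.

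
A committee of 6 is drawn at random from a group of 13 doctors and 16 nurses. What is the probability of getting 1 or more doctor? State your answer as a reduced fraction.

1283/1305

There are C(29,6) = 475020 ways to choose the 6.
Favorable selections (1 or more doctor): C(13,1)·C(16,5) + C(13,2)·C(16,4) + C(13,3)·C(16,3) + C(13,4)·C(16,2) + C(13,5)·C(16,1) + C(13,6)·C(16,0) = 56784 + 141960 + 160160 + 85800 + 20592 + 1716 = 467012.
Probability = 467012/475020 = 1283/1305.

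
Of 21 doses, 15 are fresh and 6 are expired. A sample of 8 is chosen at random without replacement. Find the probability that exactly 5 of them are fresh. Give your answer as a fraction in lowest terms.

There are C(21,8) = 203490 ways to choose 8 from 21.
Selections with exactly 5 fresh: choose 5 of the 15 fresh and 3 of the 6 expired, C(15,5)·C(6,3) = 3003·20 = 60060.
Probability = 60060/203490 = 286/969.

286/969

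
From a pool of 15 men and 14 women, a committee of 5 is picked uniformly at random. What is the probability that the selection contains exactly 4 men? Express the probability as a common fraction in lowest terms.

There are C(29,5) = 118755 ways to choose 5 from 29.
Selections with exactly 4 men: choose 4 of the 15 men and 1 of the 14 women, C(15,4)·C(14,1) = 1365·14 = 19110.
Probability = 19110/118755 = 14/87.

14/87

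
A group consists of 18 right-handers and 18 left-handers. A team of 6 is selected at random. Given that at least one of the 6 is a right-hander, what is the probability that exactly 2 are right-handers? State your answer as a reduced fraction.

2295/9457

Work in counts. Selections with at least one right-hander: C(36,6) − C(18,6) = 1947792 − 18564 = 1929228.
Of those, selections where exactly 2 are right-handers: C(18,2)·C(18,4) = 153·3060 = 468180.
Conditional probability = 468180/1929228 = 2295/9457.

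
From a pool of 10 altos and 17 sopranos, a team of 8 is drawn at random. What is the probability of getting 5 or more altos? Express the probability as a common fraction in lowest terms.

4489/49335

There are C(27,8) = 2220075 ways to choose the 8.
Favorable selections (5 or more altos): C(10,5)·C(17,3) + C(10,6)·C(17,2) + C(10,7)·C(17,1) + C(10,8)·C(17,0) = 171360 + 28560 + 2040 + 45 = 202005.
Probability = 202005/2220075 = 4489/49335.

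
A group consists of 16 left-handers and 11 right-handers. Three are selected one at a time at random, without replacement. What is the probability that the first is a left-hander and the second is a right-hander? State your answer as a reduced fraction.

88/351

Multiply the conditional probabilities at each draw: 16/27 · 11/26 = 176/702 = 88/351.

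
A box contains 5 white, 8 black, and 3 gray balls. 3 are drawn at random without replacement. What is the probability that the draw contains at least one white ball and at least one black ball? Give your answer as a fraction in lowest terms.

There are C(16,3) = 560 possible draws.
By inclusion-exclusion on the complements, draws missing all white or all black: C(11,3) + C(8,3) − C(3,3) = 165 + 56 − 1 = 220.
So draws with at least one of each: 560 − 220 = 340, probability 340/560 = 17/28.

17/28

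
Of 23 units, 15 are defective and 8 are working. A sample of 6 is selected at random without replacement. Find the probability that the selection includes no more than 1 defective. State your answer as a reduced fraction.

124/14421

There are C(23,6) = 100947 ways to choose the 6.
Favorable selections (no more than 1 defective): C(15,0)·C(8,6) + C(15,1)·C(8,5) = 28 + 840 = 868.
Probability = 868/100947 = 124/14421.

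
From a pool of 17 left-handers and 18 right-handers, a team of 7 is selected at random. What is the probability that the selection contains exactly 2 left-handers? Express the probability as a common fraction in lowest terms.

The sample space is all 7-subsets of the 35: C(35,7) = 6724520.
Selections with exactly 2 left-handers: choose 2 of the 17 left-handers and 5 of the 18 right-handers, C(17,2)·C(18,5) = 136·8568 = 1165248.
Probability = 1165248/6724520 = 8568/49445.

8568/49445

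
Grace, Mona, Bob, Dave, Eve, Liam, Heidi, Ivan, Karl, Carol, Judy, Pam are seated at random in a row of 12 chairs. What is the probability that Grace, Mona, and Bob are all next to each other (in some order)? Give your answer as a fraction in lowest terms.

1/22

There are 12! = 479001600 arrangements.
Treat the three as one block: 10! placements × 3! orders within the block = 3628800·6 = 21772800.
Probability = 21772800/479001600 = 1/22.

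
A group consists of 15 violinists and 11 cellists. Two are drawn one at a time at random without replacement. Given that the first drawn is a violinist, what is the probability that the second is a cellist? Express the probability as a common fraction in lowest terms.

11/25

After removing one violinist, 25 remain: 14 violinists and 11 cellists.
So the probability the next is a cellist is 11/25.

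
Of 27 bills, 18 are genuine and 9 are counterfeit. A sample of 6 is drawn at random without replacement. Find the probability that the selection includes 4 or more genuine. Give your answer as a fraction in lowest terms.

34306/49335

Total selections: C(27,6) = 296010.
Favorable selections (4 or more genuine): C(18,4)·C(9,2) + C(18,5)·C(9,1) + C(18,6)·C(9,0) = 110160 + 77112 + 18564 = 205836.
Probability = 205836/296010 = 34306/49335.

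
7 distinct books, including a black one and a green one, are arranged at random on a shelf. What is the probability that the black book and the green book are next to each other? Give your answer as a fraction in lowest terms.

There are 7! = 5040 arrangements.
Treat the black book and the green book as a block: 6! arrangements of the blocks × 2 orders within the block = 2·720 = 1440.
Probability = 1440/5040 = 2/7.

2/7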